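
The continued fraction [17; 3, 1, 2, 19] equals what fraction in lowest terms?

Using pₖ = aₖpₖ₋₁ + pₖ₋₂ and qₖ = aₖqₖ₋₁ + qₖ₋₂:
  k=0: a=17, p=17, q=1
  k=1: a=3, p=52, q=3
  k=2: a=1, p=69, q=4
  k=3: a=2, p=190, q=11
  k=4: a=19, p=3679, q=213

3679/213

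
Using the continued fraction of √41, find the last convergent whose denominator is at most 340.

√41 = [6; 2, 2, 12, …] (period length 3).
Convergents:
  p_0/q_0 = 6/1
  p_1/q_1 = 13/2
  p_2/q_2 = 32/5
  p_3/q_3 = 397/62
  p_4/q_4 = 826/129
  p_5/q_5 = 2049/320
  p_6/q_6 = 25414/3969
q_5 = 320 ≤ 340 < 3969 = q_6, so the answer is 2049/320.

2049/320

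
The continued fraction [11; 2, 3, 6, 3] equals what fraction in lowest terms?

1589/139

Fold from the inside: start with 3/1.
  6 + 1/3 = 19/3
  3 + 3/19 = 60/19
  2 + 19/60 = 139/60
  11 + 60/139 = 1589/139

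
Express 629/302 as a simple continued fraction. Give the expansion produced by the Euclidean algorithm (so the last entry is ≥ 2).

[2; 12, 12, 2]

629 = 2×302 + 25
302 = 12×25 + 2
25 = 12×2 + 1
2 = 2×1 + 0  (stop)
So 629/302 = [2; 12, 12, 2].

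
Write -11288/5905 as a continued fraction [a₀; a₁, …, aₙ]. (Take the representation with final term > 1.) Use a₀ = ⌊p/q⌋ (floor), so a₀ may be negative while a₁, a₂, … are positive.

-11288 = -2·5905 + 522
5905 = 11·522 + 163
522 = 3·163 + 33
163 = 4·33 + 31
33 = 1·31 + 2
31 = 15·2 + 1
2 = 2·1 + 0  (stop)
So -11288/5905 = [-2; 11, 3, 4, 1, 15, 2].

[-2; 11, 3, 4, 1, 15, 2]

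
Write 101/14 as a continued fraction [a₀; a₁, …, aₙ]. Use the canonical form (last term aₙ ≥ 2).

101 = 7·14 + 3
14 = 4·3 + 2
3 = 1·2 + 1
2 = 2·1 + 0  (stop)
So 101/14 = [7; 4, 1, 2].

[7; 4, 1, 2]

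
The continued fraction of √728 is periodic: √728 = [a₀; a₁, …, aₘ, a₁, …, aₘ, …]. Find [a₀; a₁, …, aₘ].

a₀ = ⌊√728⌋ = 26.

[26; 1, 52]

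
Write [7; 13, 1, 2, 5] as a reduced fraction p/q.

1549/219

Fold from the inside: start with 5/1.
  2 + 1/5 = 11/5
  1 + 5/11 = 16/11
  13 + 11/16 = 219/16
  7 + 16/219 = 1549/219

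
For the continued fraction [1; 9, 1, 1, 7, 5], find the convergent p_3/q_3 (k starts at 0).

Using pₖ = aₖpₖ₋₁ + pₖ₋₂, qₖ = aₖqₖ₋₁ + qₖ₋₂ (with p₋₁=1, p₋₂=0, q₋₁=0, q₋₂=1):
  k=0: a=1, p=1, q=1
  k=1: a=9, p=10, q=9
  k=2: a=1, p=11, q=10
  k=3: a=1, p=21, q=19

21/19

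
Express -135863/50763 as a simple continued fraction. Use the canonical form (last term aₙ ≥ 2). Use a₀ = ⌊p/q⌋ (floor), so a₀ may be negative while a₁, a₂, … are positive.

-135863 = -3×50763 + 16426
50763 = 3×16426 + 1485
16426 = 11×1485 + 91
1485 = 16×91 + 29
91 = 3×29 + 4
29 = 7×4 + 1
4 = 4×1 + 0  (stop)
So -135863/50763 = [-3; 3, 11, 16, 3, 7, 4].

[-3; 3, 11, 16, 3, 7, 4]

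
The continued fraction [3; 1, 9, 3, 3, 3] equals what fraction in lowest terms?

1327/340

Using pₖ = aₖpₖ₋₁ + pₖ₋₂ and qₖ = aₖqₖ₋₁ + qₖ₋₂:
  k=0: a=3, p=3, q=1
  k=1: a=1, p=4, q=1
  k=2: a=9, p=39, q=10
  k=3: a=3, p=121, q=31
  k=4: a=3, p=402, q=103
  k=5: a=3, p=1327, q=340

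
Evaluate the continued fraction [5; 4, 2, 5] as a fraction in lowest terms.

Using pₖ = aₖpₖ₋₁ + pₖ₋₂ and qₖ = aₖqₖ₋₁ + qₖ₋₂:
  k=0: a=5, p=5, q=1
  k=1: a=4, p=21, q=4
  k=2: a=2, p=47, q=9
  k=3: a=5, p=256, q=49

256/49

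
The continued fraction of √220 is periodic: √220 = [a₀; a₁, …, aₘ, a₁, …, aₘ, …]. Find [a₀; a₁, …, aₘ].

[14; 1, 4, 1, 28]

a₀ = ⌊√220⌋ = 14.
With m₀=0, d₀=1 and mₖ₊₁ = dₖaₖ − mₖ, dₖ₊₁ = (n − mₖ₊₁²)/dₖ, aₖ₊₁ = ⌊(a₀+mₖ₊₁)/dₖ₊₁⌋:
  k=1: m=14, d=24, a=1
  k=2: m=10, d=5, a=4
  k=3: m=10, d=24, a=1
  k=4: m=14, d=1, a=28
d=1 and a=2a₀=28 at k=4, so the next step gives (m, d) = (14, 24) again — its k=1 value — and the period has length 4.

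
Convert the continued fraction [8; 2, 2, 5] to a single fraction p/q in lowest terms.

Fold from the inside: start with 5/1.
  2 + 1/5 = 11/5
  2 + 5/11 = 27/11
  8 + 11/27 = 227/27

227/27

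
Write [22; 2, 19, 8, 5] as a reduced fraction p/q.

36182/1609

Fold from the inside: start with 5/1.
  8 + 1/5 = 41/5
  19 + 5/41 = 784/41
  2 + 41/784 = 1609/784
  22 + 784/1609 = 36182/1609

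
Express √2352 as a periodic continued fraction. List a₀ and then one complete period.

a₀ = ⌊√2352⌋ = 48.
With m₀=0, d₀=1 and mₖ₊₁ = dₖaₖ − mₖ, dₖ₊₁ = (n − mₖ₊₁²)/dₖ, aₖ₊₁ = ⌊(a₀+mₖ₊₁)/dₖ₊₁⌋:
  k=1: m=48, d=48, a=2
  k=2: m=48, d=1, a=96
d=1 and a=2a₀=96 at k=2, so the next step gives (m, d) = (48, 48) again — its k=1 value — and the period has length 2.

[48; 2, 96]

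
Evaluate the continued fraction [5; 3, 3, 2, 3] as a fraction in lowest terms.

Using pₖ = aₖpₖ₋₁ + pₖ₋₂ and qₖ = aₖqₖ₋₁ + qₖ₋₂:
  k=0: a=5, p=5, q=1
  k=1: a=3, p=16, q=3
  k=2: a=3, p=53, q=10
  k=3: a=2, p=122, q=23
  k=4: a=3, p=419, q=79

419/79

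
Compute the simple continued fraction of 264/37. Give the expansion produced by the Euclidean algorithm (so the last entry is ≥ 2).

[7; 7, 2, 2]

264 = 7×37 + 5
37 = 7×5 + 2
5 = 2×2 + 1
2 = 2×1 + 0  (stop)
So 264/37 = [7; 7, 2, 2].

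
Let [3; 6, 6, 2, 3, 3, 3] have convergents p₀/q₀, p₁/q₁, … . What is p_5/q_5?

Using pₖ = aₖpₖ₋₁ + pₖ₋₂, qₖ = aₖqₖ₋₁ + qₖ₋₂ (with p₋₁=1, p₋₂=0, q₋₁=0, q₋₂=1):
  k=0: a=3, p=3, q=1
  k=1: a=6, p=19, q=6
  k=2: a=6, p=117, q=37
  k=3: a=2, p=253, q=80
  k=4: a=3, p=876, q=277
  k=5: a=3, p=2881, q=911

2881/911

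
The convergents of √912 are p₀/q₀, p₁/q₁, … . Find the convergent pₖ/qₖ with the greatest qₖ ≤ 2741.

45601/1510

√912 = [30; 5, 60, …] (period length 2).
Convergents:
  p_0/q_0 = 30/1
  p_1/q_1 = 151/5
  p_2/q_2 = 9090/301
  p_3/q_3 = 45601/1510
  p_4/q_4 = 2745150/90901
q_3 = 1510 ≤ 2741 < 90901 = q_4, so the answer is 45601/1510.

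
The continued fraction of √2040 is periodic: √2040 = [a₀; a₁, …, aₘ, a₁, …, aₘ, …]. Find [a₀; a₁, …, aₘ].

[45; 6, 90]

a₀ = ⌊√2040⌋ = 45.
With m₀=0, d₀=1 and mₖ₊₁ = dₖaₖ − mₖ, dₖ₊₁ = (n − mₖ₊₁²)/dₖ, aₖ₊₁ = ⌊(a₀+mₖ₊₁)/dₖ₊₁⌋:
  k=1: m=45, d=15, a=6
  k=2: m=45, d=1, a=90
d=1 and a=2a₀=90 at k=2, so the next step gives (m, d) = (45, 15) again — its k=1 value — and the period has length 2.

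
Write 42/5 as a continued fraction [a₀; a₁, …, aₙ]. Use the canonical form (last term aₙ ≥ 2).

42 = 8·5 + 2
5 = 2·2 + 1
2 = 2·1 + 0  (stop)
So 42/5 = [8; 2, 2].

[8; 2, 2]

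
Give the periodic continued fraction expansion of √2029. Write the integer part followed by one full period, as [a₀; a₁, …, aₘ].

[45; 22, 1, 1, 22, 90]

a₀ = ⌊√2029⌋ = 45.
With m₀=0, d₀=1 and mₖ₊₁ = dₖaₖ − mₖ, dₖ₊₁ = (n − mₖ₊₁²)/dₖ, aₖ₊₁ = ⌊(a₀+mₖ₊₁)/dₖ₊₁⌋:
  k=1: m=45, d=4, a=22
  k=2: m=43, d=45, a=1
  k=3: m=2, d=45, a=1
  k=4: m=43, d=4, a=22
  k=5: m=45, d=1, a=90
d=1 and a=2a₀=90 at k=5, so the next step gives (m, d) = (45, 4) again — its k=1 value — and the period has length 5.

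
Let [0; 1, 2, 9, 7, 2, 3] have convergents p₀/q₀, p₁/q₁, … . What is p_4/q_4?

Using pₖ = aₖpₖ₋₁ + pₖ₋₂, qₖ = aₖqₖ₋₁ + qₖ₋₂ (with p₋₁=1, p₋₂=0, q₋₁=0, q₋₂=1):
  k=0: a=0, p=0, q=1
  k=1: a=1, p=1, q=1
  k=2: a=2, p=2, q=3
  k=3: a=9, p=19, q=28
  k=4: a=7, p=135, q=199

135/199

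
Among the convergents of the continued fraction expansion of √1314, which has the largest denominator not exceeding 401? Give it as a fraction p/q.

10476/289

√1314 = [36; 4, 72, …] (period length 2).
Convergents:
  p_0/q_0 = 36/1
  p_1/q_1 = 145/4
  p_2/q_2 = 10476/289
  p_3/q_3 = 42049/1160
q_2 = 289 ≤ 401 < 1160 = q_3, so the answer is 10476/289.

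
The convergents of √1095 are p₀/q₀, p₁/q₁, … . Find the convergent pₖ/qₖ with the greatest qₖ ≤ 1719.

√1095 = [33; 11, 66, …] (period length 2).
Convergents:
  p_0/q_0 = 33/1
  p_1/q_1 = 364/11
  p_2/q_2 = 24057/727
  p_3/q_3 = 264991/8008
q_2 = 727 ≤ 1719 < 8008 = q_3, so the answer is 24057/727.

24057/727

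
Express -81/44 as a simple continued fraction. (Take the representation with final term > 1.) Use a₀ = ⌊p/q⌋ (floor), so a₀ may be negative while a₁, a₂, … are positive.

[-2; 6, 3, 2]

-81 = -2×44 + 7
44 = 6×7 + 2
7 = 3×2 + 1
2 = 2×1 + 0  (stop)
So -81/44 = [-2; 6, 3, 2].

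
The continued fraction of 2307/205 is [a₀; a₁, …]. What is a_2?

1

2307 = 11·205 + 52   →  a_0 = 11
205 = 3·52 + 49   →  a_1 = 3
52 = 1·49 + 3   →  a_2 = 1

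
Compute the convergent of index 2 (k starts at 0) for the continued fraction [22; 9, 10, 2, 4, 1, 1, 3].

2012/91

Using pₖ = aₖpₖ₋₁ + pₖ₋₂, qₖ = aₖqₖ₋₁ + qₖ₋₂ (with p₋₁=1, p₋₂=0, q₋₁=0, q₋₂=1):
  k=0: a=22, p=22, q=1
  k=1: a=9, p=199, q=9
  k=2: a=10, p=2012, q=91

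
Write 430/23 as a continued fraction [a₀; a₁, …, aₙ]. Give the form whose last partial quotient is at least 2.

430 = 18*23 + 16
23 = 1*16 + 7
16 = 2*7 + 2
7 = 3*2 + 1
2 = 2*1 + 0  (stop)
So 430/23 = [18; 1, 2, 3, 2].

[18; 1, 2, 3, 2]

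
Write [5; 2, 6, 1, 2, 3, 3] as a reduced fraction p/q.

Fold from the inside: start with 3/1.
  3 + 1/3 = 10/3
  2 + 3/10 = 23/10
  1 + 10/23 = 33/23
  6 + 23/33 = 221/33
  2 + 33/221 = 475/221
  5 + 221/475 = 2596/475

2596/475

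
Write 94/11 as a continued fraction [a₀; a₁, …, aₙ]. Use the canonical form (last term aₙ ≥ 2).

94 = 8·11 + 6
11 = 1·6 + 5
6 = 1·5 + 1
5 = 5·1 + 0  (stop)
So 94/11 = [8; 1, 1, 5].

[8; 1, 1, 5]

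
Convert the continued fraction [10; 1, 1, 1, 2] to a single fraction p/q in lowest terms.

85/8

Using pₖ = aₖpₖ₋₁ + pₖ₋₂ and qₖ = aₖqₖ₋₁ + qₖ₋₂:
  k=0: a=10, p=10, q=1
  k=1: a=1, p=11, q=1
  k=2: a=1, p=21, q=2
  k=3: a=1, p=32, q=3
  k=4: a=2, p=85, q=8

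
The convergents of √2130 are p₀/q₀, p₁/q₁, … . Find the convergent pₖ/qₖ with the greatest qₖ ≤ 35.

√2130 = [46; 6, 1, 1, 2, 1, 1, 6, 92, …] (period length 8).
Convergents:
  p_0/q_0 = 46/1
  p_1/q_1 = 277/6
  p_2/q_2 = 323/7
  p_3/q_3 = 600/13
  p_4/q_4 = 1523/33
  p_5/q_5 = 2123/46
q_4 = 33 ≤ 35 < 46 = q_5, so the answer is 1523/33.

1523/33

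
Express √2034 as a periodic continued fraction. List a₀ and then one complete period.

[45; 10, 90]

a₀ = ⌊√2034⌋ = 45.
With m₀=0, d₀=1 and mₖ₊₁ = dₖaₖ − mₖ, dₖ₊₁ = (n − mₖ₊₁²)/dₖ, aₖ₊₁ = ⌊(a₀+mₖ₊₁)/dₖ₊₁⌋:
  k=1: m=45, d=9, a=10
  k=2: m=45, d=1, a=90
d=1 and a=2a₀=90 at k=2, so the next step gives (m, d) = (45, 9) again — its k=1 value — and the period has length 2.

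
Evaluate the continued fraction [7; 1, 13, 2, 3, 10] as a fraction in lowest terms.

Fold from the inside: start with 10/1.
  3 + 1/10 = 31/10
  2 + 10/31 = 72/31
  13 + 31/72 = 967/72
  1 + 72/967 = 1039/967
  7 + 967/1039 = 8240/1039

8240/1039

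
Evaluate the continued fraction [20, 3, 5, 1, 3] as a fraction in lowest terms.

1483/73

Using pₖ = aₖpₖ₋₁ + pₖ₋₂ and qₖ = aₖqₖ₋₁ + qₖ₋₂:
  k=0: a=20, p=20, q=1
  k=1: a=3, p=61, q=3
  k=2: a=5, p=325, q=16
  k=3: a=1, p=386, q=19
  k=4: a=3, p=1483, q=73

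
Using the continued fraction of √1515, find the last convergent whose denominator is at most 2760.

√1515 = [38; 1, 11, 1, 76, …] (period length 4).
Convergents:
  p_0/q_0 = 38/1
  p_1/q_1 = 39/1
  p_2/q_2 = 467/12
  p_3/q_3 = 506/13
  p_4/q_4 = 38923/1000
  p_5/q_5 = 39429/1013
  p_6/q_6 = 472642/12143
q_5 = 1013 ≤ 2760 < 12143 = q_6, so the answer is 39429/1013.

39429/1013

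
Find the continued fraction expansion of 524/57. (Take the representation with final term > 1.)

[9; 5, 5, 2]

524 = 9·57 + 11
57 = 5·11 + 2
11 = 5·2 + 1
2 = 2·1 + 0  (stop)
So 524/57 = [9; 5, 5, 2].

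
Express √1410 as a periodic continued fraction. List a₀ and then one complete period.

[37; 1, 1, 4, 1, 1, 74]

a₀ = ⌊√1410⌋ = 37.
With m₀=0, d₀=1 and mₖ₊₁ = dₖaₖ − mₖ, dₖ₊₁ = (n − mₖ₊₁²)/dₖ, aₖ₊₁ = ⌊(a₀+mₖ₊₁)/dₖ₊₁⌋:
  k=1: m=37, d=41, a=1
  k=2: m=4, d=34, a=1
  k=3: m=30, d=15, a=4
  k=4: m=30, d=34, a=1
  k=5: m=4, d=41, a=1
  k=6: m=37, d=1, a=74
d=1 and a=2a₀=74 at k=6, so the next step gives (m, d) = (37, 41) again — its k=1 value — and the period has length 6.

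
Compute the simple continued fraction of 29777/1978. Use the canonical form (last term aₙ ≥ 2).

[15; 18, 2, 17, 3]

29777 = 15×1978 + 107
1978 = 18×107 + 52
107 = 2×52 + 3
52 = 17×3 + 1
3 = 3×1 + 0  (stop)
So 29777/1978 = [15; 18, 2, 17, 3].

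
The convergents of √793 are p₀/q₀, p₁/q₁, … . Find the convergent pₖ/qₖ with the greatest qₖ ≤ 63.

√793 = [28; 6, 4, 6, 56, …] (period length 4).
Convergents:
  p_0/q_0 = 28/1
  p_1/q_1 = 169/6
  p_2/q_2 = 704/25
  p_3/q_3 = 4393/156
q_2 = 25 ≤ 63 < 156 = q_3, so the answer is 704/25.

704/25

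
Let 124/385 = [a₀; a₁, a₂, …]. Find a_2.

124 = 0·385 + 124   →  a_0 = 0
385 = 3·124 + 13   →  a_1 = 3
124 = 9·13 + 7   →  a_2 = 9

9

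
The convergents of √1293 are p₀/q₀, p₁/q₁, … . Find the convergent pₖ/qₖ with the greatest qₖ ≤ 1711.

61237/1703

√1293 = [35; 1, 22, 1, 70, …] (period length 4).
Convergents:
  p_0/q_0 = 35/1
  p_1/q_1 = 36/1
  p_2/q_2 = 827/23
  p_3/q_3 = 863/24
  p_4/q_4 = 61237/1703
  p_5/q_5 = 62100/1727
q_4 = 1703 ≤ 1711 < 1727 = q_5, so the answer is 61237/1703.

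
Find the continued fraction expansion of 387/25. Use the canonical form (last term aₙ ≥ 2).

387 = 15*25 + 12
25 = 2*12 + 1
12 = 12*1 + 0  (stop)
So 387/25 = [15; 2, 12].

[15; 2, 12]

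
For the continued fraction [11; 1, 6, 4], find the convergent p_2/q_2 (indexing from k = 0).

Using pₖ = aₖpₖ₋₁ + pₖ₋₂, qₖ = aₖqₖ₋₁ + qₖ₋₂ (with p₋₁=1, p₋₂=0, q₋₁=0, q₋₂=1):
  k=0: a=11, p=11, q=1
  k=1: a=1, p=12, q=1
  k=2: a=6, p=83, q=7

83/7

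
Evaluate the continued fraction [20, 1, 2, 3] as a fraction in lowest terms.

Using pₖ = aₖpₖ₋₁ + pₖ₋₂ and qₖ = aₖqₖ₋₁ + qₖ₋₂:
  k=0: a=20, p=20, q=1
  k=1: a=1, p=21, q=1
  k=2: a=2, p=62, q=3
  k=3: a=3, p=207, q=10

207/10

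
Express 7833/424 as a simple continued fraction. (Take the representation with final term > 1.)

7833 = 18*424 + 201
424 = 2*201 + 22
201 = 9*22 + 3
22 = 7*3 + 1
3 = 3*1 + 0  (stop)
So 7833/424 = [18; 2, 9, 7, 3].

[18; 2, 9, 7, 3]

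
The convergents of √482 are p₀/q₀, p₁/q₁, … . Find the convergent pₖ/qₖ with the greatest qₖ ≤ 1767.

21230/967

√482 = [21; 1, 20, 1, 42, …] (period length 4).
Convergents:
  p_0/q_0 = 21/1
  p_1/q_1 = 22/1
  p_2/q_2 = 461/21
  p_3/q_3 = 483/22
  p_4/q_4 = 20747/945
  p_5/q_5 = 21230/967
  p_6/q_6 = 445347/20285
q_5 = 967 ≤ 1767 < 20285 = q_6, so the answer is 21230/967.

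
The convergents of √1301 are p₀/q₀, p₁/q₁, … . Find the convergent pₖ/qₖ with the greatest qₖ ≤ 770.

15077/418

√1301 = [36; 14, 2, 2, 2, 2, 14, 72, …] (period length 7).
Convergents:
  p_0/q_0 = 36/1
  p_1/q_1 = 505/14
  p_2/q_2 = 1046/29
  p_3/q_3 = 2597/72
  p_4/q_4 = 6240/173
  p_5/q_5 = 15077/418
  p_6/q_6 = 217318/6025
q_5 = 418 ≤ 770 < 6025 = q_6, so the answer is 15077/418.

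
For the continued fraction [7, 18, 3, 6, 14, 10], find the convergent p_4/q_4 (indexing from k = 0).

Using pₖ = aₖpₖ₋₁ + pₖ₋₂, qₖ = aₖqₖ₋₁ + qₖ₋₂ (with p₋₁=1, p₋₂=0, q₋₁=0, q₋₂=1):
  k=0: a=7, p=7, q=1
  k=1: a=18, p=127, q=18
  k=2: a=3, p=388, q=55
  k=3: a=6, p=2455, q=348
  k=4: a=14, p=34758, q=4927

34758/4927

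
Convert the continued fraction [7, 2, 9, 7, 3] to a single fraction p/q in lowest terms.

3169/424

Fold from the inside: start with 3/1.
  7 + 1/3 = 22/3
  9 + 3/22 = 201/22
  2 + 22/201 = 424/201
  7 + 201/424 = 3169/424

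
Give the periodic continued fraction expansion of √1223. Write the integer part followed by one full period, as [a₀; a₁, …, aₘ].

[34; 1, 33, 1, 68]

a₀ = ⌊√1223⌋ = 34.
With m₀=0, d₀=1 and mₖ₊₁ = dₖaₖ − mₖ, dₖ₊₁ = (n − mₖ₊₁²)/dₖ, aₖ₊₁ = ⌊(a₀+mₖ₊₁)/dₖ₊₁⌋:
  k=1: m=34, d=67, a=1
  k=2: m=33, d=2, a=33
  k=3: m=33, d=67, a=1
  k=4: m=34, d=1, a=68
d=1 and a=2a₀=68 at k=4, so the next step gives (m, d) = (34, 67) again — its k=1 value — and the period has length 4.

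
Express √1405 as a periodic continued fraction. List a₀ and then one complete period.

a₀ = ⌊√1405⌋ = 37.
With m₀=0, d₀=1 and mₖ₊₁ = dₖaₖ − mₖ, dₖ₊₁ = (n − mₖ₊₁²)/dₖ, aₖ₊₁ = ⌊(a₀+mₖ₊₁)/dₖ₊₁⌋:
  k=1: m=37, d=36, a=2
  k=2: m=35, d=5, a=14
  k=3: m=35, d=36, a=2
  k=4: m=37, d=1, a=74
d=1 and a=2a₀=74 at k=4, so the next step gives (m, d) = (37, 36) again — its k=1 value — and the period has length 4.

[37; 2, 14, 2, 74]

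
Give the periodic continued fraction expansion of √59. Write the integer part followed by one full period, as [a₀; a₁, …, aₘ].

[7; 1, 2, 7, 2, 1, 14]

a₀ = ⌊√59⌋ = 7.
With m₀=0, d₀=1 and mₖ₊₁ = dₖaₖ − mₖ, dₖ₊₁ = (n − mₖ₊₁²)/dₖ, aₖ₊₁ = ⌊(a₀+mₖ₊₁)/dₖ₊₁⌋:
  k=1: m=7, d=10, a=1
  k=2: m=3, d=5, a=2
  k=3: m=7, d=2, a=7
  k=4: m=7, d=5, a=2
  k=5: m=3, d=10, a=1
  k=6: m=7, d=1, a=14
d=1 and a=2a₀=14 at k=6, so the next step gives (m, d) = (7, 10) again — its k=1 value — and the period has length 6.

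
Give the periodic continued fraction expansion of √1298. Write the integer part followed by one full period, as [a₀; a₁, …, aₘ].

[36; 36, 72]

a₀ = ⌊√1298⌋ = 36.
With m₀=0, d₀=1 and mₖ₊₁ = dₖaₖ − mₖ, dₖ₊₁ = (n − mₖ₊₁²)/dₖ, aₖ₊₁ = ⌊(a₀+mₖ₊₁)/dₖ₊₁⌋:
  k=1: m=36, d=2, a=36
  k=2: m=36, d=1, a=72
d=1 and a=2a₀=72 at k=2, so the next step gives (m, d) = (36, 2) again — its k=1 value — and the period has length 2.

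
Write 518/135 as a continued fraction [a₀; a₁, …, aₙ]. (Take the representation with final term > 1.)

518 = 3×135 + 113
135 = 1×113 + 22
113 = 5×22 + 3
22 = 7×3 + 1
3 = 3×1 + 0  (stop)
So 518/135 = [3; 1, 5, 7, 3].

[3; 1, 5, 7, 3]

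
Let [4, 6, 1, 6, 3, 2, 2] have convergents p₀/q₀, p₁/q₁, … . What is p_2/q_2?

Using pₖ = aₖpₖ₋₁ + pₖ₋₂, qₖ = aₖqₖ₋₁ + qₖ₋₂ (with p₋₁=1, p₋₂=0, q₋₁=0, q₋₂=1):
  k=0: a=4, p=4, q=1
  k=1: a=6, p=25, q=6
  k=2: a=1, p=29, q=7

29/7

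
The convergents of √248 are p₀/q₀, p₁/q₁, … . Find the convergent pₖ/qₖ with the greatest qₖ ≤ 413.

5937/377

√248 = [15; 1, 2, 1, 30, …] (period length 4).
Convergents:
  p_0/q_0 = 15/1
  p_1/q_1 = 16/1
  p_2/q_2 = 47/3
  p_3/q_3 = 63/4
  p_4/q_4 = 1937/123
  p_5/q_5 = 2000/127
  p_6/q_6 = 5937/377
  p_7/q_7 = 7937/504
q_6 = 377 ≤ 413 < 504 = q_7, so the answer is 5937/377.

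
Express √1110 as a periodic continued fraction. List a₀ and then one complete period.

a₀ = ⌊√1110⌋ = 33.
With m₀=0, d₀=1 and mₖ₊₁ = dₖaₖ − mₖ, dₖ₊₁ = (n − mₖ₊₁²)/dₖ, aₖ₊₁ = ⌊(a₀+mₖ₊₁)/dₖ₊₁⌋:
  k=1: m=33, d=21, a=3
  k=2: m=30, d=10, a=6
  k=3: m=30, d=21, a=3
  k=4: m=33, d=1, a=66
d=1 and a=2a₀=66 at k=4, so the next step gives (m, d) = (33, 21) again — its k=1 value — and the period has length 4.

[33; 3, 6, 3, 66]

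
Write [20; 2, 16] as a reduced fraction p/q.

676/33

Fold from the inside: start with 16/1.
  2 + 1/16 = 33/16
  20 + 16/33 = 676/33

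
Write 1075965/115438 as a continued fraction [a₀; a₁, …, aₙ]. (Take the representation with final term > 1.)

[9; 3, 8, 2, 9, 8, 9, 3]

1075965 = 9×115438 + 37023
115438 = 3×37023 + 4369
37023 = 8×4369 + 2071
4369 = 2×2071 + 227
2071 = 9×227 + 28
227 = 8×28 + 3
28 = 9×3 + 1
3 = 3×1 + 0  (stop)
So 1075965/115438 = [9; 3, 8, 2, 9, 8, 9, 3].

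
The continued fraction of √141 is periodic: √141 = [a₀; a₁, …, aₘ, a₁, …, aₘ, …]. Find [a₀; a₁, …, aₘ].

a₀ = ⌊√141⌋ = 11.
With m₀=0, d₀=1 and mₖ₊₁ = dₖaₖ − mₖ, dₖ₊₁ = (n − mₖ₊₁²)/dₖ, aₖ₊₁ = ⌊(a₀+mₖ₊₁)/dₖ₊₁⌋:
  k=1: m=11, d=20, a=1
  k=2: m=9, d=3, a=6
  k=3: m=9, d=20, a=1
  k=4: m=11, d=1, a=22
d=1 and a=2a₀=22 at k=4, so the next step gives (m, d) = (11, 20) again — its k=1 value — and the period has length 4.

[11; 1, 6, 1, 22]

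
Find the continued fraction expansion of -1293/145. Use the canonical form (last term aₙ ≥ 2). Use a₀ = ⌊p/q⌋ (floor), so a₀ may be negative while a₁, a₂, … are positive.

[-9; 12, 12]

-1293 = -9·145 + 12
145 = 12·12 + 1
12 = 12·1 + 0  (stop)
So -1293/145 = [-9; 12, 12].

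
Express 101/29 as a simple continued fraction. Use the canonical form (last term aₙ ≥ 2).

101 = 3*29 + 14
29 = 2*14 + 1
14 = 14*1 + 0  (stop)
So 101/29 = [3; 2, 14].

[3; 2, 14]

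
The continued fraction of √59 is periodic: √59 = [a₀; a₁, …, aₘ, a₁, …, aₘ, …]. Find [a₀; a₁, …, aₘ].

a₀ = ⌊√59⌋ = 7.
With m₀=0, d₀=1 and mₖ₊₁ = dₖaₖ − mₖ, dₖ₊₁ = (n − mₖ₊₁²)/dₖ, aₖ₊₁ = ⌊(a₀+mₖ₊₁)/dₖ₊₁⌋:
  k=1: m=7, d=10, a=1
  k=2: m=3, d=5, a=2
  k=3: m=7, d=2, a=7
  k=4: m=7, d=5, a=2
  k=5: m=3, d=10, a=1
  k=6: m=7, d=1, a=14
d=1 and a=2a₀=14 at k=6, so the next step gives (m, d) = (7, 10) again — its k=1 value — and the period has length 6.

[7; 1, 2, 7, 2, 1, 14]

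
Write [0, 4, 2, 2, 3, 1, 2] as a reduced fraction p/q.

61/269

Fold from the inside: start with 2/1.
  1 + 1/2 = 3/2
  3 + 2/3 = 11/3
  2 + 3/11 = 25/11
  2 + 11/25 = 61/25
  4 + 25/61 = 269/61
  0 + 61/269 = 61/269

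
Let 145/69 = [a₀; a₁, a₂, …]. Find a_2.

145 = 2·69 + 7   →  a_0 = 2
69 = 9·7 + 6   →  a_1 = 9
7 = 1·6 + 1   →  a_2 = 1

1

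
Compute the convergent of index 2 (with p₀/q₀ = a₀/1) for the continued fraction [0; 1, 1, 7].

Using pₖ = aₖpₖ₋₁ + pₖ₋₂, qₖ = aₖqₖ₋₁ + qₖ₋₂ (with p₋₁=1, p₋₂=0, q₋₁=0, q₋₂=1):
  k=0: a=0, p=0, q=1
  k=1: a=1, p=1, q=1
  k=2: a=1, p=1, q=2

1/2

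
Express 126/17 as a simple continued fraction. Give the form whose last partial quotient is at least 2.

[7; 2, 2, 3]

126 = 7·17 + 7
17 = 2·7 + 3
7 = 2·3 + 1
3 = 3·1 + 0  (stop)
So 126/17 = [7; 2, 2, 3].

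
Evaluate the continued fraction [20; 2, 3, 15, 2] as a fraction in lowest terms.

4515/221

Fold from the inside: start with 2/1.
  15 + 1/2 = 31/2
  3 + 2/31 = 95/31
  2 + 31/95 = 221/95
  20 + 95/221 = 4515/221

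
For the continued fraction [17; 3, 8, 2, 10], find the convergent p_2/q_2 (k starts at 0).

Using pₖ = aₖpₖ₋₁ + pₖ₋₂, qₖ = aₖqₖ₋₁ + qₖ₋₂ (with p₋₁=1, p₋₂=0, q₋₁=0, q₋₂=1):
  k=0: a=17, p=17, q=1
  k=1: a=3, p=52, q=3
  k=2: a=8, p=433, q=25

433/25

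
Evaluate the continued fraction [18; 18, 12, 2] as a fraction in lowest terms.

Using pₖ = aₖpₖ₋₁ + pₖ₋₂ and qₖ = aₖqₖ₋₁ + qₖ₋₂:
  k=0: a=18, p=18, q=1
  k=1: a=18, p=325, q=18
  k=2: a=12, p=3918, q=217
  k=3: a=2, p=8161, q=452

8161/452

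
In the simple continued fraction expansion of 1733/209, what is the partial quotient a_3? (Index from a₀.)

1733 = 8·209 + 61   →  a_0 = 8
209 = 3·61 + 26   →  a_1 = 3
61 = 2·26 + 9   →  a_2 = 2
26 = 2·9 + 8   →  a_3 = 2

2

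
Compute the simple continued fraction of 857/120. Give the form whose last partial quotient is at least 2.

[7; 7, 17]

857 = 7*120 + 17
120 = 7*17 + 1
17 = 17*1 + 0  (stop)
So 857/120 = [7; 7, 17].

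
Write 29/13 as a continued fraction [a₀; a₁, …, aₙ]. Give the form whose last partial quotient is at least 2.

[2; 4, 3]

29 = 2*13 + 3
13 = 4*3 + 1
3 = 3*1 + 0  (stop)
So 29/13 = [2; 4, 3].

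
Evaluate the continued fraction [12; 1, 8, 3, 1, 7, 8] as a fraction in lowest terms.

30077/2333

Fold from the inside: start with 8/1.
  7 + 1/8 = 57/8
  1 + 8/57 = 65/57
  3 + 57/65 = 252/65
  8 + 65/252 = 2081/252
  1 + 252/2081 = 2333/2081
  12 + 2081/2333 = 30077/2333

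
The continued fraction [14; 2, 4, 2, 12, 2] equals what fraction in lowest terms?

Fold from the inside: start with 2/1.
  12 + 1/2 = 25/2
  2 + 2/25 = 52/25
  4 + 25/52 = 233/52
  2 + 52/233 = 518/233
  14 + 233/518 = 7485/518

7485/518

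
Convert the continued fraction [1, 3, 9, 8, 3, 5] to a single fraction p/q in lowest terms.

4985/3772

Using pₖ = aₖpₖ₋₁ + pₖ₋₂ and qₖ = aₖqₖ₋₁ + qₖ₋₂:
  k=0: a=1, p=1, q=1
  k=1: a=3, p=4, q=3
  k=2: a=9, p=37, q=28
  k=3: a=8, p=300, q=227
  k=4: a=3, p=937, q=709
  k=5: a=5, p=4985, q=3772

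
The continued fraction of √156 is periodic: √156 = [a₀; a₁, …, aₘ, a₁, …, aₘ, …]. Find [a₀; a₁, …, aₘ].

[12; 2, 24]

a₀ = ⌊√156⌋ = 12.
With m₀=0, d₀=1 and mₖ₊₁ = dₖaₖ − mₖ, dₖ₊₁ = (n − mₖ₊₁²)/dₖ, aₖ₊₁ = ⌊(a₀+mₖ₊₁)/dₖ₊₁⌋:
  k=1: m=12, d=12, a=2
  k=2: m=12, d=1, a=24
d=1 and a=2a₀=24 at k=2, so the next step gives (m, d) = (12, 12) again — its k=1 value — and the period has length 2.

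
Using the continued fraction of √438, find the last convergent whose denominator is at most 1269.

√438 = [20; 1, 12, 1, 40, …] (period length 4).
Convergents:
  p_0/q_0 = 20/1
  p_1/q_1 = 21/1
  p_2/q_2 = 272/13
  p_3/q_3 = 293/14
  p_4/q_4 = 11992/573
  p_5/q_5 = 12285/587
  p_6/q_6 = 159412/7617
q_5 = 587 ≤ 1269 < 7617 = q_6, so the answer is 12285/587.

12285/587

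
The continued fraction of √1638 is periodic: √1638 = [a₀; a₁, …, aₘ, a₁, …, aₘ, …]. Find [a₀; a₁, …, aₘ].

a₀ = ⌊√1638⌋ = 40.
With m₀=0, d₀=1 and mₖ₊₁ = dₖaₖ − mₖ, dₖ₊₁ = (n − mₖ₊₁²)/dₖ, aₖ₊₁ = ⌊(a₀+mₖ₊₁)/dₖ₊₁⌋:
  k=1: m=40, d=38, a=2
  k=2: m=36, d=9, a=8
  k=3: m=36, d=38, a=2
  k=4: m=40, d=1, a=80
d=1 and a=2a₀=80 at k=4, so the next step gives (m, d) = (40, 38) again — its k=1 value — and the period has length 4.

[40; 2, 8, 2, 80]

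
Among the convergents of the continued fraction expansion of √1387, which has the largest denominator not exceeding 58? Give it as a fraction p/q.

1229/33

√1387 = [37; 4, 8, 37, 8, 4, 74, …] (period length 6).
Convergents:
  p_0/q_0 = 37/1
  p_1/q_1 = 149/4
  p_2/q_2 = 1229/33
  p_3/q_3 = 45622/1225
q_2 = 33 ≤ 58 < 1225 = q_3, so the answer is 1229/33.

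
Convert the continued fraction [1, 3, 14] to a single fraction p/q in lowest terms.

Fold from the inside: start with 14/1.
  3 + 1/14 = 43/14
  1 + 14/43 = 57/43

57/43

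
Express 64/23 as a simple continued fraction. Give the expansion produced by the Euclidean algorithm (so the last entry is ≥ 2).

[2; 1, 3, 1, 1, 2]

64 = 2*23 + 18
23 = 1*18 + 5
18 = 3*5 + 3
5 = 1*3 + 2
3 = 1*2 + 1
2 = 2*1 + 0  (stop)
So 64/23 = [2; 1, 3, 1, 1, 2].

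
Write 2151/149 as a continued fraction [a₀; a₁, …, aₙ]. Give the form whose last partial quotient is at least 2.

2151 = 14·149 + 65
149 = 2·65 + 19
65 = 3·19 + 8
19 = 2·8 + 3
8 = 2·3 + 2
3 = 1·2 + 1
2 = 2·1 + 0  (stop)
So 2151/149 = [14; 2, 3, 2, 2, 1, 2].

[14; 2, 3, 2, 2, 1, 2]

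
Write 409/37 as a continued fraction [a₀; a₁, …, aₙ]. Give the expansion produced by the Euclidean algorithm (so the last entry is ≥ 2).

[11; 18, 2]

409 = 11·37 + 2
37 = 18·2 + 1
2 = 2·1 + 0  (stop)
So 409/37 = [11; 18, 2].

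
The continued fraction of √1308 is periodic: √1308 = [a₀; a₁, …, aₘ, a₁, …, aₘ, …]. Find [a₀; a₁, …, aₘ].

a₀ = ⌊√1308⌋ = 36.
With m₀=0, d₀=1 and mₖ₊₁ = dₖaₖ − mₖ, dₖ₊₁ = (n − mₖ₊₁²)/dₖ, aₖ₊₁ = ⌊(a₀+mₖ₊₁)/dₖ₊₁⌋:
  k=1: m=36, d=12, a=6
  k=2: m=36, d=1, a=72
d=1 and a=2a₀=72 at k=2, so the next step gives (m, d) = (36, 12) again — its k=1 value — and the period has length 2.

[36; 6, 72]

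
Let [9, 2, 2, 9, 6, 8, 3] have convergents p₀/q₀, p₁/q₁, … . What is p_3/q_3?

442/47

Using pₖ = aₖpₖ₋₁ + pₖ₋₂, qₖ = aₖqₖ₋₁ + qₖ₋₂ (with p₋₁=1, p₋₂=0, q₋₁=0, q₋₂=1):
  k=0: a=9, p=9, q=1
  k=1: a=2, p=19, q=2
  k=2: a=2, p=47, q=5
  k=3: a=9, p=442, q=47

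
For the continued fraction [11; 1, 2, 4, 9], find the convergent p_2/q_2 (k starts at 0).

Using pₖ = aₖpₖ₋₁ + pₖ₋₂, qₖ = aₖqₖ₋₁ + qₖ₋₂ (with p₋₁=1, p₋₂=0, q₋₁=0, q₋₂=1):
  k=0: a=11, p=11, q=1
  k=1: a=1, p=12, q=1
  k=2: a=2, p=35, q=3

35/3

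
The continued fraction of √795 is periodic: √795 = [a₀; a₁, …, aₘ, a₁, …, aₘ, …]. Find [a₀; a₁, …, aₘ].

a₀ = ⌊√795⌋ = 28.
With m₀=0, d₀=1 and mₖ₊₁ = dₖaₖ − mₖ, dₖ₊₁ = (n − mₖ₊₁²)/dₖ, aₖ₊₁ = ⌊(a₀+mₖ₊₁)/dₖ₊₁⌋:
  k=1: m=28, d=11, a=5
  k=2: m=27, d=6, a=9
  k=3: m=27, d=11, a=5
  k=4: m=28, d=1, a=56
d=1 and a=2a₀=56 at k=4, so the next step gives (m, d) = (28, 11) again — its k=1 value — and the period has length 4.

[28; 5, 9, 5, 56]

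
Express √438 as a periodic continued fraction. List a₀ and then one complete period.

a₀ = ⌊√438⌋ = 20.

[20; 1, 12, 1, 40]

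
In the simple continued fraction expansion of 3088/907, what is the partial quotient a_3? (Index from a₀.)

3088 = 3·907 + 367   →  a_0 = 3
907 = 2·367 + 173   →  a_1 = 2
367 = 2·173 + 21   →  a_2 = 2
173 = 8·21 + 5   →  a_3 = 8

8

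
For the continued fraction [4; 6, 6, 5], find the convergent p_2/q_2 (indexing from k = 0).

Using pₖ = aₖpₖ₋₁ + pₖ₋₂, qₖ = aₖqₖ₋₁ + qₖ₋₂ (with p₋₁=1, p₋₂=0, q₋₁=0, q₋₂=1):
  k=0: a=4, p=4, q=1
  k=1: a=6, p=25, q=6
  k=2: a=6, p=154, q=37

154/37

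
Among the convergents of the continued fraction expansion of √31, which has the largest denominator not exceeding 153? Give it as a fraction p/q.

√31 = [5; 1, 1, 3, 5, 3, 1, 1, 10, …] (period length 8).
Convergents:
  p_0/q_0 = 5/1
  p_1/q_1 = 6/1
  p_2/q_2 = 11/2
  p_3/q_3 = 39/7
  p_4/q_4 = 206/37
  p_5/q_5 = 657/118
  p_6/q_6 = 863/155
q_5 = 118 ≤ 153 < 155 = q_6, so the answer is 657/118.

657/118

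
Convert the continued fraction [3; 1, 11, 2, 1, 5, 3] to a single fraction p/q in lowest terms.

2614/667

Fold from the inside: start with 3/1.
  5 + 1/3 = 16/3
  1 + 3/16 = 19/16
  2 + 16/19 = 54/19
  11 + 19/54 = 613/54
  1 + 54/613 = 667/613
  3 + 613/667 = 2614/667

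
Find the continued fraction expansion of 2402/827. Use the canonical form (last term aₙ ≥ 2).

[2; 1, 9, 2, 7, 2, 2]

2402 = 2·827 + 748
827 = 1·748 + 79
748 = 9·79 + 37
79 = 2·37 + 5
37 = 7·5 + 2
5 = 2·2 + 1
2 = 2·1 + 0  (stop)
So 2402/827 = [2; 1, 9, 2, 7, 2, 2].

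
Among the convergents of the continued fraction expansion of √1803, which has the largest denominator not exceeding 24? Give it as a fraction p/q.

√1803 = [42; 2, 6, 28, 6, 2, 84, …] (period length 6).
Convergents:
  p_0/q_0 = 42/1
  p_1/q_1 = 85/2
  p_2/q_2 = 552/13
  p_3/q_3 = 15541/366
q_2 = 13 ≤ 24 < 366 = q_3, so the answer is 552/13.

552/13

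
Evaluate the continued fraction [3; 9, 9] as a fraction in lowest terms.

Fold from the inside: start with 9/1.
  9 + 1/9 = 82/9
  3 + 9/82 = 255/82

255/82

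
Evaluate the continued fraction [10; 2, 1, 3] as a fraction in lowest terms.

Using pₖ = aₖpₖ₋₁ + pₖ₋₂ and qₖ = aₖqₖ₋₁ + qₖ₋₂:
  k=0: a=10, p=10, q=1
  k=1: a=2, p=21, q=2
  k=2: a=1, p=31, q=3
  k=3: a=3, p=114, q=11

114/11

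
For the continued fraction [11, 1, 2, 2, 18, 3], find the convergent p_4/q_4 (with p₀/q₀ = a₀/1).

Using pₖ = aₖpₖ₋₁ + pₖ₋₂, qₖ = aₖqₖ₋₁ + qₖ₋₂ (with p₋₁=1, p₋₂=0, q₋₁=0, q₋₂=1):
  k=0: a=11, p=11, q=1
  k=1: a=1, p=12, q=1
  k=2: a=2, p=35, q=3
  k=3: a=2, p=82, q=7
  k=4: a=18, p=1511, q=129

1511/129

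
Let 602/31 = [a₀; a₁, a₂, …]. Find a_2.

2

602 = 19·31 + 13   →  a_0 = 19
31 = 2·13 + 5   →  a_1 = 2
13 = 2·5 + 3   →  a_2 = 2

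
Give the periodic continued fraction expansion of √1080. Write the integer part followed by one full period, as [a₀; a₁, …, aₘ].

a₀ = ⌊√1080⌋ = 32.
With m₀=0, d₀=1 and mₖ₊₁ = dₖaₖ − mₖ, dₖ₊₁ = (n − mₖ₊₁²)/dₖ, aₖ₊₁ = ⌊(a₀+mₖ₊₁)/dₖ₊₁⌋:
  k=1: m=32, d=56, a=1
  k=2: m=24, d=9, a=6
  k=3: m=30, d=20, a=3
  k=4: m=30, d=9, a=6
  k=5: m=24, d=56, a=1
  k=6: m=32, d=1, a=64
d=1 and a=2a₀=64 at k=6, so the next step gives (m, d) = (32, 56) again — its k=1 value — and the period has length 6.

[32; 1, 6, 3, 6, 1, 64]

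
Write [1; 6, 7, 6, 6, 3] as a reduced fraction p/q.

Fold from the inside: start with 3/1.
  6 + 1/3 = 19/3
  6 + 3/19 = 117/19
  7 + 19/117 = 838/117
  6 + 117/838 = 5145/838
  1 + 838/5145 = 5983/5145

5983/5145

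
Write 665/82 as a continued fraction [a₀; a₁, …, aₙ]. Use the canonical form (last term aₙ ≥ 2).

665 = 8*82 + 9
82 = 9*9 + 1
9 = 9*1 + 0  (stop)
So 665/82 = [8; 9, 9].

[8; 9, 9]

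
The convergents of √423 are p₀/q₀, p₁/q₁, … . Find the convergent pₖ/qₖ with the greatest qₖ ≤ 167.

2612/127

√423 = [20; 1, 1, 3, 4, 3, 1, 1, 40, …] (period length 8).
Convergents:
  p_0/q_0 = 20/1
  p_1/q_1 = 21/1
  p_2/q_2 = 41/2
  p_3/q_3 = 144/7
  p_4/q_4 = 617/30
  p_5/q_5 = 1995/97
  p_6/q_6 = 2612/127
  p_7/q_7 = 4607/224
q_6 = 127 ≤ 167 < 224 = q_7, so the answer is 2612/127.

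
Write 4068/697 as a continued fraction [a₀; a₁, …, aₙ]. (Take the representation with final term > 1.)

[5; 1, 5, 8, 1, 3, 3]

4068 = 5×697 + 583
697 = 1×583 + 114
583 = 5×114 + 13
114 = 8×13 + 10
13 = 1×10 + 3
10 = 3×3 + 1
3 = 3×1 + 0  (stop)
So 4068/697 = [5; 1, 5, 8, 1, 3, 3].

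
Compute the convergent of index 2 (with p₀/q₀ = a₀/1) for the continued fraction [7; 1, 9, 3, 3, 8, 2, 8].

Using pₖ = aₖpₖ₋₁ + pₖ₋₂, qₖ = aₖqₖ₋₁ + qₖ₋₂ (with p₋₁=1, p₋₂=0, q₋₁=0, q₋₂=1):
  k=0: a=7, p=7, q=1
  k=1: a=1, p=8, q=1
  k=2: a=9, p=79, q=10

79/10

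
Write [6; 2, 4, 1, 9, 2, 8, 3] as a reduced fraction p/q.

38716/5999

Using pₖ = aₖpₖ₋₁ + pₖ₋₂ and qₖ = aₖqₖ₋₁ + qₖ₋₂:
  k=0: a=6, p=6, q=1
  k=1: a=2, p=13, q=2
  k=2: a=4, p=58, q=9
  k=3: a=1, p=71, q=11
  k=4: a=9, p=697, q=108
  k=5: a=2, p=1465, q=227
  k=6: a=8, p=12417, q=1924
  k=7: a=3, p=38716, q=5999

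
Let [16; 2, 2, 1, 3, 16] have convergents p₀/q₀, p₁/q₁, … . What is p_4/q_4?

427/26

Using pₖ = aₖpₖ₋₁ + pₖ₋₂, qₖ = aₖqₖ₋₁ + qₖ₋₂ (with p₋₁=1, p₋₂=0, q₋₁=0, q₋₂=1):
  k=0: a=16, p=16, q=1
  k=1: a=2, p=33, q=2
  k=2: a=2, p=82, q=5
  k=3: a=1, p=115, q=7
  k=4: a=3, p=427, q=26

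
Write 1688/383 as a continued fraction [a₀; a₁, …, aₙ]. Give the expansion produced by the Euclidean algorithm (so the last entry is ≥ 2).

[4; 2, 2, 5, 14]

1688 = 4×383 + 156
383 = 2×156 + 71
156 = 2×71 + 14
71 = 5×14 + 1
14 = 14×1 + 0  (stop)
So 1688/383 = [4; 2, 2, 5, 14].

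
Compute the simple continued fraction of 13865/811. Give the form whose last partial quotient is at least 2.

13865 = 17*811 + 78
811 = 10*78 + 31
78 = 2*31 + 16
31 = 1*16 + 15
16 = 1*15 + 1
15 = 15*1 + 0  (stop)
So 13865/811 = [17; 10, 2, 1, 1, 15].

[17; 10, 2, 1, 1, 15]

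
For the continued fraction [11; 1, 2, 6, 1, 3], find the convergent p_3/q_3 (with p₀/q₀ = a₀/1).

Using pₖ = aₖpₖ₋₁ + pₖ₋₂, qₖ = aₖqₖ₋₁ + qₖ₋₂ (with p₋₁=1, p₋₂=0, q₋₁=0, q₋₂=1):
  k=0: a=11, p=11, q=1
  k=1: a=1, p=12, q=1
  k=2: a=2, p=35, q=3
  k=3: a=6, p=222, q=19

222/19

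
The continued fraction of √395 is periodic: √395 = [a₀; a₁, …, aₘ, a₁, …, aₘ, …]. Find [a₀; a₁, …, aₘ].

[19; 1, 6, 1, 38]

a₀ = ⌊√395⌋ = 19.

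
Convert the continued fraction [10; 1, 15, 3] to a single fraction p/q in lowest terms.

536/49

Fold from the inside: start with 3/1.
  15 + 1/3 = 46/3
  1 + 3/46 = 49/46
  10 + 46/49 = 536/49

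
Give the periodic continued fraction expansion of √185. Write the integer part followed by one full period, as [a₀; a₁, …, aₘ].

[13; 1, 1, 1, 1, 26]

a₀ = ⌊√185⌋ = 13.
With m₀=0, d₀=1 and mₖ₊₁ = dₖaₖ − mₖ, dₖ₊₁ = (n − mₖ₊₁²)/dₖ, aₖ₊₁ = ⌊(a₀+mₖ₊₁)/dₖ₊₁⌋:
  k=1: m=13, d=16, a=1
  k=2: m=3, d=11, a=1
  k=3: m=8, d=11, a=1
  k=4: m=3, d=16, a=1
  k=5: m=13, d=1, a=26
d=1 and a=2a₀=26 at k=5, so the next step gives (m, d) = (13, 16) again — its k=1 value — and the period has length 5.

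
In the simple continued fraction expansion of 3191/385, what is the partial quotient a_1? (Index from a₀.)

3

3191 = 8·385 + 111   →  a_0 = 8
385 = 3·111 + 52   →  a_1 = 3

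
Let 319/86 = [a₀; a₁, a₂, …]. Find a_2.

319 = 3·86 + 61   →  a_0 = 3
86 = 1·61 + 25   →  a_1 = 1
61 = 2·25 + 11   →  a_2 = 2

2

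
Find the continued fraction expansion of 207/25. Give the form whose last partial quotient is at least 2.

[8; 3, 1, 1, 3]

207 = 8×25 + 7
25 = 3×7 + 4
7 = 1×4 + 3
4 = 1×3 + 1
3 = 3×1 + 0  (stop)
So 207/25 = [8; 3, 1, 1, 3].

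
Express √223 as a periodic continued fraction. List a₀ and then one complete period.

a₀ = ⌊√223⌋ = 14.

[14; 1, 13, 1, 28]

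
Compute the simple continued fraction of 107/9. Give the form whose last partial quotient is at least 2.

[11; 1, 8]

107 = 11*9 + 8
9 = 1*8 + 1
8 = 8*1 + 0  (stop)
So 107/9 = [11; 1, 8].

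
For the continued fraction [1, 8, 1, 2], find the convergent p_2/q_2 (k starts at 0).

10/9

Using pₖ = aₖpₖ₋₁ + pₖ₋₂, qₖ = aₖqₖ₋₁ + qₖ₋₂ (with p₋₁=1, p₋₂=0, q₋₁=0, q₋₂=1):
  k=0: a=1, p=1, q=1
  k=1: a=8, p=9, q=8
  k=2: a=1, p=10, q=9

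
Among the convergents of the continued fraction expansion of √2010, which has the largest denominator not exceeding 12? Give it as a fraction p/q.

√2010 = [44; 1, 4, 1, 88, …] (period length 4).
Convergents:
  p_0/q_0 = 44/1
  p_1/q_1 = 45/1
  p_2/q_2 = 224/5
  p_3/q_3 = 269/6
  p_4/q_4 = 23896/533
q_3 = 6 ≤ 12 < 533 = q_4, so the answer is 269/6.

269/6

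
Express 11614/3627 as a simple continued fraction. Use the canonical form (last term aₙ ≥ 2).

[3; 4, 1, 18, 3, 2, 5]

11614 = 3*3627 + 733
3627 = 4*733 + 695
733 = 1*695 + 38
695 = 18*38 + 11
38 = 3*11 + 5
11 = 2*5 + 1
5 = 5*1 + 0  (stop)
So 11614/3627 = [3; 4, 1, 18, 3, 2, 5].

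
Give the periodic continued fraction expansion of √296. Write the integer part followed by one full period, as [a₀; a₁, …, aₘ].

a₀ = ⌊√296⌋ = 17.
With m₀=0, d₀=1 and mₖ₊₁ = dₖaₖ − mₖ, dₖ₊₁ = (n − mₖ₊₁²)/dₖ, aₖ₊₁ = ⌊(a₀+mₖ₊₁)/dₖ₊₁⌋:
  k=1: m=17, d=7, a=4
  k=2: m=11, d=25, a=1
  k=3: m=14, d=4, a=7
  k=4: m=14, d=25, a=1
  k=5: m=11, d=7, a=4
  k=6: m=17, d=1, a=34
d=1 and a=2a₀=34 at k=6, so the next step gives (m, d) = (17, 7) again — its k=1 value — and the period has length 6.

[17; 4, 1, 7, 1, 4, 34]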